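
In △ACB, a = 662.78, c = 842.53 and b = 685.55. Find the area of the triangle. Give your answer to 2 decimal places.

Semiperimeter s = (662.78 + 842.53 + 685.55)/2 = 1095.4.
Heron's formula: area = √(1095.4·432.65·252.9·409.88) ≈ 2.2165e+05.

area ≈ 221647.81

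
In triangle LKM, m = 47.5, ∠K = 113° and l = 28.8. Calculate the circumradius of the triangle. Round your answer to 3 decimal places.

By the law of cosines, k² = m² + l² − 2·m·l·cos K = 4154.7, so k ≈ 64.457.
Area = ½·m·l·sin K ≈ 629.63.
Circumradius = k/(2 sin K) ≈ 35.012.

R ≈ 35.012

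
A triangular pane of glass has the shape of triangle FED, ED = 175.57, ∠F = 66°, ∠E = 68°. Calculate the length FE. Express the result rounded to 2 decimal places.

138.25

The third angle is ∠D = 180° − ∠F − ∠E = 46.00°.
Law of sines: FE = ED·sin D/sin F ≈ 138.25.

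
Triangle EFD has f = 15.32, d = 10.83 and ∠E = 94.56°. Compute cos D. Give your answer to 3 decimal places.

By the law of cosines, e² = f² + d² − 2·f·d·cos E = 378.37, so e ≈ 19.452.
Law of cosines again: cos D = (e² + f² − d²)/(2·e·f) ≈ 0.83185, so ∠D ≈ 33.71°.

0.832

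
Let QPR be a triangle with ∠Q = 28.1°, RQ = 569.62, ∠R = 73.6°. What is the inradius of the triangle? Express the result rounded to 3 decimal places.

The third angle is ∠P = 180° − ∠R − ∠Q = 78.30°.
Law of sines: PR = RQ·sin Q/sin P ≈ 273.99.
Law of sines: QP = RQ·sin R/sin P ≈ 558.04.
Area = ½·RQ·PR·sin R ≈ 74860.
Semiperimeter s = (273.99+569.62+558.04)/2 = 700.82.
Inradius = area/s = 74860/700.82 ≈ 106.82.

r ≈ 106.817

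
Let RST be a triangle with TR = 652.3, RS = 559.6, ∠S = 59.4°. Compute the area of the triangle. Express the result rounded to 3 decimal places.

area ≈ 174541.378

Law of sines: sin T = RS·sin S/TR ≈ 0.73842.
Since TR ≥ RS, only the acute value applies: ∠T ≈ 47.60°.
Then ∠R = 180° − ∠S − ∠T ≈ 73.00°.
Law of sines gives ST = TR·sin R/sin S ≈ 724.73.
Area = ½·TR·RS·sin R ≈ 1.7454e+05.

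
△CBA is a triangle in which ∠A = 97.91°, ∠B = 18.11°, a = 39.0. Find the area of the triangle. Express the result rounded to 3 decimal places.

The third angle is ∠C = 180° − ∠B − ∠A = 63.98°.
Law of sines: c = a·sin C/sin A ≈ 35.384.
Law of sines: b = a·sin B/sin A ≈ 12.239.
Area = ½·a·c·sin B ≈ 214.48.

area ≈ 214.475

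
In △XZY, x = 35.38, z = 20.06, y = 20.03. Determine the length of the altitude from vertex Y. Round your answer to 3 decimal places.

Semiperimeter s = (35.38 + 20.06 + 20.03)/2 = 37.735.
Heron's formula: area = √(37.735·2.355·17.675·17.705) ≈ 166.76.
The altitude from Y has length 2·area/y ≈ 16.651.

16.651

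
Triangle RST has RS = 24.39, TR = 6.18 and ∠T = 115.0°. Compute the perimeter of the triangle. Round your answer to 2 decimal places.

Law of sines: sin S = TR·sin T/RS ≈ 0.22964.
Since RS ≥ TR, only the acute value applies: ∠S ≈ 13.28°.
Then ∠R = 180° − ∠T − ∠S ≈ 51.72°.
Law of sines gives ST = RS·sin R/sin T ≈ 21.126.
Semiperimeter s = (21.126+6.18+24.39)/2 = 25.848.
Perimeter = 21.126 + 6.18 + 24.39 = 51.696.

perimeter ≈ 51.70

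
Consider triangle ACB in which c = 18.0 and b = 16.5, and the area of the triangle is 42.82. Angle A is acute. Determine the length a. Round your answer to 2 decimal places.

From area = ½·c·b·sin A, we get sin A = 2·area/(c·b) ≈ 0.28835.
Taking the acute solution, ∠A ≈ 16.76°.
Law of cosines then gives a ≈ 5.2421.

5.24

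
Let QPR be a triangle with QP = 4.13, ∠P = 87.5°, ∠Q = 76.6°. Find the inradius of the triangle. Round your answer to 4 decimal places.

The third angle is ∠R = 180° − ∠Q − ∠P = 15.90°.
Law of sines: PR = QP·sin Q/sin R ≈ 14.665.
Law of sines: RQ = QP·sin P/sin R ≈ 15.061.
Area = ½·QP·PR·sin P ≈ 30.254.
Semiperimeter s = (14.665+15.061+4.13)/2 = 16.928.
Inradius = area/s = 30.254/16.928 ≈ 1.7872.

1.7872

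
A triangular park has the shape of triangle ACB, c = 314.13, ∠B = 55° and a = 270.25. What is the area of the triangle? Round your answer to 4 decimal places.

area ≈ 34770.3963

Area = ½·a·c·sin B ≈ 34770.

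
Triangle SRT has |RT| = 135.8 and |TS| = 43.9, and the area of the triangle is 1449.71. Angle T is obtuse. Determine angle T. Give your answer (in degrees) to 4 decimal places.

From area = ½·|RT|·|TS|·sin T, we get sin T = 2·area/(|RT|·|TS|) ≈ 0.48635.
Taking the obtuse solution, ∠T ≈ 150.90°.

∠T ≈ 150.8992°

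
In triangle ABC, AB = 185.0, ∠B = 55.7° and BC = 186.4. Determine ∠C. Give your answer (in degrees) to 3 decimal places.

∠C ≈ 61.741°

By the law of cosines, CA² = AB² + BC² − 2·AB·BC·cos B = 30105, so CA ≈ 173.51.
Law of cosines again: cos C = (BC² + CA² − AB²)/(2·BC·CA) ≈ 0.47345, so ∠C ≈ 61.74°.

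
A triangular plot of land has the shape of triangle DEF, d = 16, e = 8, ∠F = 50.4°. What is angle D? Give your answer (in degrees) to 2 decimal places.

100.11

By the law of cosines, f² = d² + e² − 2·d·e·cos F = 156.82, so f ≈ 12.523.
Law of cosines again: cos D = (e² + f² − d²)/(2·e·f) ≈ -0.17558, so ∠D ≈ 100.11°.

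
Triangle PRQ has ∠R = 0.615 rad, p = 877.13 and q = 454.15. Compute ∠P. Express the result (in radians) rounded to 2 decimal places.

By the law of cosines, r² = q² + p² − 2·q·p·cos R = 3.2489e+05, so r ≈ 569.99.
Law of cosines again: cos P = (r² + q² − p²)/(2·r·q) ≈ -0.46013, so ∠P ≈ 2.049 rad.

2.05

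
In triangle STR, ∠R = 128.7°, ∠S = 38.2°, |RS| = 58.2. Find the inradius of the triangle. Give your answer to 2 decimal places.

The third angle is ∠T = 180° − ∠R − ∠S = 13.10°.
Law of sines: |TR| = |RS|·sin S/sin T ≈ 158.8.
Law of sines: |ST| = |RS|·sin R/sin T ≈ 200.4.
Area = ½·|RS|·|TR|·sin R ≈ 3606.3.
Semiperimeter s = (158.8+58.2+200.4)/2 = 208.7.
Inradius = area/s = 3606.3/208.7 ≈ 17.28.

r ≈ 17.28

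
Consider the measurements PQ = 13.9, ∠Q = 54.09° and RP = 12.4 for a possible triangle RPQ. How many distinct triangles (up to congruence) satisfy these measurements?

2

PQ·sin Q = 13.9·sin(54.09°) ≈ 11.26.
Since PQ sin Q < RP < PQ (11.26 < 12.4 < 13.9), two triangles exist.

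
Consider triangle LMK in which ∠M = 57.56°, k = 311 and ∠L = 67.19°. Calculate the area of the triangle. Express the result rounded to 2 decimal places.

45788.74

The third angle is ∠K = 180° − ∠L − ∠M = 55.25°.
Law of sines: l = k·sin L/sin K ≈ 348.91.
Law of sines: m = k·sin M/sin K ≈ 319.44.
Area = ½·k·l·sin M ≈ 45789.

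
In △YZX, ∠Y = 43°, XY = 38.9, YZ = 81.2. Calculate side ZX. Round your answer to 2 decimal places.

By the law of cosines, ZX² = XY² + YZ² − 2·XY·YZ·cos Y = 3486.4, so ZX ≈ 59.046.

59.05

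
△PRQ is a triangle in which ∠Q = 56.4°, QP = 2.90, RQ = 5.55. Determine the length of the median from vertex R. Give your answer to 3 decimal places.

4.899

By the law of cosines, PR² = RQ² + QP² − 2·RQ·QP·cos Q = 21.399, so PR ≈ 4.6259.
Median from R: ½√(2·PR² + 2·RQ² − QP²) ≈ 4.8988.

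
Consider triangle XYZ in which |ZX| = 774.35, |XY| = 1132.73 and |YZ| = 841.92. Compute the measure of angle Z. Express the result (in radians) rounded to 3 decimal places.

By the law of cosines, cos Z = (|YZ|² + |ZX|² − |XY|²) / (2·|YZ|·|ZX|) ≈ 0.01946, so ∠Z ≈ 1.5513 rad.

∠Z ≈ 1.551 rad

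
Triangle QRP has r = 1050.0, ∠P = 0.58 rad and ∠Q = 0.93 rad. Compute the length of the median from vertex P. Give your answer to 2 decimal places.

The third angle is ∠R = π − ∠P − ∠Q = 1.632 rad.
Law of sines: q = r·sin Q/sin R ≈ 843.26.
Law of sines: p = r·sin P/sin R ≈ 576.49.
Median from P: ½√(2·q² + 2·r² − p²) ≈ 907.58.

m_P ≈ 907.58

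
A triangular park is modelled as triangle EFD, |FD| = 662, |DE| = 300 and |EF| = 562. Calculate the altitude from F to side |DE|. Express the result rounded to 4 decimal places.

559.3997

Semiperimeter s = (662 + 300 + 562)/2 = 762.
Heron's formula: area = √(762·100·462·200) ≈ 83910.
The altitude from F has length 2·area/|DE| ≈ 559.4.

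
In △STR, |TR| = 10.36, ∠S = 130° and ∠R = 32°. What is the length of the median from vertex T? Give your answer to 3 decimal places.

The third angle is ∠T = 180° − ∠R − ∠S = 18.00°.
Law of sines: |RS| = |TR|·sin T/sin S ≈ 4.1792.
Law of sines: |ST| = |TR|·sin R/sin S ≈ 7.1666.
Median from T: ½√(2·|ST|² + 2·|TR|² − |RS|²) ≈ 8.659.

8.659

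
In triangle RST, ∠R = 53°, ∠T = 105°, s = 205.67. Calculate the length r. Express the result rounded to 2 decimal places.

The third angle is ∠S = 180° − ∠T − ∠R = 22.00°.
Law of sines: r = s·sin R/sin S ≈ 438.47.

438.47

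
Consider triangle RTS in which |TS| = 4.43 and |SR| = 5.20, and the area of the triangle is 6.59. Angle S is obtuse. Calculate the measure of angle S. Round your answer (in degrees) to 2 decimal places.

∠S ≈ 145.10°

From area = ½·|TS|·|SR|·sin S, we get sin S = 2·area/(|TS|·|SR|) ≈ 0.57215.
Taking the obtuse solution, ∠S ≈ 145.10°.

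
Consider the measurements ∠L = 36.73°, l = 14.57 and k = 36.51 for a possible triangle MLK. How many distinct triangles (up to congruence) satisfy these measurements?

k·sin L = 36.51·sin(36.73°) ≈ 21.83.
Since l = 14.57 < 21.83 = k sin L, no triangle exists.

0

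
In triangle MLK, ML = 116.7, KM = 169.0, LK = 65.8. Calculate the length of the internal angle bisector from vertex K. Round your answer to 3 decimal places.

t_K ≈ 91.505

By the law of cosines, cos K = (LK² + KM² − ML²) / (2·LK·KM) ≈ 0.86652, so ∠K ≈ 29.94°.
The bisector from K has length 2·LK·KM·cos(∠K/2)/(LK+KM) ≈ 91.505.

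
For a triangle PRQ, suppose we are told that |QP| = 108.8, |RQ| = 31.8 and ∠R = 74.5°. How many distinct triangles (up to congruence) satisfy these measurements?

1

|RQ|·sin R = 31.8·sin(74.5°) ≈ 30.64.
Since |QP| ≥ |RQ|, exactly one triangle exists.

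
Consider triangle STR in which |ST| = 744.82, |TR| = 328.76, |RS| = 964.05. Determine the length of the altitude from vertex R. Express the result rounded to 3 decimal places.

Semiperimeter s = (328.76 + 964.05 + 744.82)/2 = 1018.8.
Heron's formula: area = √(1018.8·690.06·54.765·274) ≈ 1.0271e+05.
The altitude from R has length 2·area/|ST| ≈ 275.8.

h_R ≈ 275.798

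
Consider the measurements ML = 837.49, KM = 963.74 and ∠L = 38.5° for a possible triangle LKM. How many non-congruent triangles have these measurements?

1

ML·sin L = 837.49·sin(38.5°) ≈ 521.3.
Since KM ≥ ML, exactly one triangle exists.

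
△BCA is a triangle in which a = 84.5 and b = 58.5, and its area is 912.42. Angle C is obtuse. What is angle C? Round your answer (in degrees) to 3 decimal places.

158.336

From area = ½·a·b·sin C, we get sin C = 2·area/(a·b) ≈ 0.36916.
Taking the obtuse solution, ∠C ≈ 158.34°.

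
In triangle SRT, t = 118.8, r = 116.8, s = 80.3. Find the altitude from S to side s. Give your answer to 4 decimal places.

110.7123

Semiperimeter p = (80.3 + 116.8 + 118.8)/2 = 157.95.
Heron's formula: area = √(157.95·77.65·41.15·39.15) ≈ 4445.1.
The altitude from S has length 2·area/s ≈ 110.71.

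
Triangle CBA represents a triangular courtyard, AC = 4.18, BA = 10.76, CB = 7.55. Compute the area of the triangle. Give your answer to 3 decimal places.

11.932

Semiperimeter s = (10.76 + 4.18 + 7.55)/2 = 11.245.
Heron's formula: area = √(11.245·0.485·7.065·3.695) ≈ 11.932.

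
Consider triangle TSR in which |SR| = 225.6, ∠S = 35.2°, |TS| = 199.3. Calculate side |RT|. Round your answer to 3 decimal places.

By the law of cosines, |RT|² = |TS|² + |SR|² − 2·|TS|·|SR|·cos S = 17135, so |RT| ≈ 130.9.

130.900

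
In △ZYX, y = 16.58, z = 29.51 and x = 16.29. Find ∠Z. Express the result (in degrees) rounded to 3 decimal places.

∠Z ≈ 127.733°

By the law of cosines, cos Z = (y² + x² − z²) / (2·y·x) ≈ -0.61198, so ∠Z ≈ 127.73°.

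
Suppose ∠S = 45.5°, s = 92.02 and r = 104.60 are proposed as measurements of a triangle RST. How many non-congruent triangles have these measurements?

2

r·sin S = 104.60·sin(45.5°) ≈ 74.61.
Since r sin S < s < r (74.61 < 92.02 < 104.60), two triangles exist.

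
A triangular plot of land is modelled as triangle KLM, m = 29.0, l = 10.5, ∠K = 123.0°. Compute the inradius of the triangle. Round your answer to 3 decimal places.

By the law of cosines, k² = l² + m² − 2·l·m·cos K = 1282.9, so k ≈ 35.818.
Area = ½·l·m·sin K ≈ 127.69.
Semiperimeter s = (35.818+10.5+29)/2 = 37.659.
Inradius = area/s = 127.69/37.659 ≈ 3.3906.

r ≈ 3.391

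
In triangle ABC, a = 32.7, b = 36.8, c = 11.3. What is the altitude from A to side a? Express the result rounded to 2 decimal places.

Semiperimeter s = (32.7 + 36.8 + 11.3)/2 = 40.4.
Heron's formula: area = √(40.4·7.7·3.6·29.1) ≈ 180.52.
The altitude from A has length 2·area/a ≈ 11.041.

h_A ≈ 11.04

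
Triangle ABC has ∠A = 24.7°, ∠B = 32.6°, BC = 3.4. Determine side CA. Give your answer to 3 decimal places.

4.384

The third angle is ∠C = 180° − ∠A − ∠B = 122.70°.
Law of sines: CA = BC·sin B/sin A ≈ 4.3837.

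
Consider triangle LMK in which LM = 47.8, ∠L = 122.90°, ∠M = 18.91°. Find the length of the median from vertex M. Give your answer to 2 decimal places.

55.61

The third angle is ∠K = 180° − ∠L − ∠M = 38.19°.
Law of sines: MK = LM·sin L/sin K ≈ 64.913.
Law of sines: KL = LM·sin M/sin K ≈ 25.056.
Median from M: ½√(2·LM² + 2·MK² − KL²) ≈ 55.609.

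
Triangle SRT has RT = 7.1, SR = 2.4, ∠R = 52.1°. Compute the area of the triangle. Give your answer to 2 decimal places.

6.72

Area = ½·SR·RT·sin R ≈ 6.723.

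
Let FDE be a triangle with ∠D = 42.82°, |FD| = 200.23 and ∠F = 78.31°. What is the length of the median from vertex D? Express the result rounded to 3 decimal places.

The third angle is ∠E = 180° − ∠F − ∠D = 58.87°.
Law of sines: |DE| = |FD|·sin F/sin E ≈ 229.06.
Law of sines: |EF| = |FD|·sin D/sin E ≈ 158.99.
Median from D: ½√(2·|FD|² + 2·|DE|² − |EF|²) ≈ 199.9.

m_D ≈ 199.903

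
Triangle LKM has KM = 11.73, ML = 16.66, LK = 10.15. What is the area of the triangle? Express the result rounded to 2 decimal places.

Semiperimeter s = (11.73 + 16.66 + 10.15)/2 = 19.27.
Heron's formula: area = √(19.27·7.54·2.61·9.12) ≈ 58.809.

area ≈ 58.81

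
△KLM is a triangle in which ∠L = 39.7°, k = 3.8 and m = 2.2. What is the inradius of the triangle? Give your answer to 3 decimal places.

0.626

By the law of cosines, l² = m² + k² − 2·m·k·cos L = 6.4156, so l ≈ 2.5329.
Area = ½·m·k·sin L ≈ 2.67.
Semiperimeter s = (3.8+2.5329+2.2)/2 = 4.2665.
Inradius = area/s = 2.67/4.2665 ≈ 0.62582.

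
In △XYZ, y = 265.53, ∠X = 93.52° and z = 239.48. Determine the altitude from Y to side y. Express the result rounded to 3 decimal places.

239.028

By the law of cosines, x² = y² + z² − 2·y·z·cos X = 1.3567e+05, so x ≈ 368.33.
Area = ½·y·z·sin X ≈ 31735.
The altitude from Y has length 2·area/y ≈ 239.03.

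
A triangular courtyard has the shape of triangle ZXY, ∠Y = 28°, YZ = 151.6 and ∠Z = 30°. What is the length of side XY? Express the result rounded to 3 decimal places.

89.382

The third angle is ∠X = 180° − ∠Y − ∠Z = 122.00°.
Law of sines: XY = YZ·sin Z/sin X ≈ 89.382.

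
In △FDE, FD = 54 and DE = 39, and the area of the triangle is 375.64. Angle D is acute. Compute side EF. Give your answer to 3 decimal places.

From area = ½·FD·DE·sin D, we get sin D = 2·area/(FD·DE) ≈ 0.35673.
Taking the acute solution, ∠D ≈ 20.90°.
Law of cosines then gives EF ≈ 22.408.

22.408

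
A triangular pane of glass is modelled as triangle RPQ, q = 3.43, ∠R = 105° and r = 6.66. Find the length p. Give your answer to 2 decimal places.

4.89

Law of sines: sin Q = q·sin R/r ≈ 0.49747.
Since r ≥ q, only the acute value applies: ∠Q ≈ 29.83°.
Then ∠P = 180° − ∠R − ∠Q ≈ 45.17°.
Law of sines gives p = r·sin P/sin R ≈ 4.8897.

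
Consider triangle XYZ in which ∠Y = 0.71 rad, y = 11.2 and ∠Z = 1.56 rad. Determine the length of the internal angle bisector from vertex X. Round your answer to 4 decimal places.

The third angle is ∠X = π − ∠Y − ∠Z = 0.872 rad.
Law of sines: x = y·sin X/sin Y ≈ 13.151.
Law of sines: z = y·sin Z/sin Y ≈ 17.181.
The bisector from X has length 2·y·z·cos(∠X/2)/(y+z) ≈ 12.293.

12.2929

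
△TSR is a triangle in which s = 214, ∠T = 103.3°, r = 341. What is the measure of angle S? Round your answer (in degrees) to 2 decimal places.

By the law of cosines, t² = s² + r² − 2·s·r·cos T = 1.9565e+05, so t ≈ 442.33.
Law of cosines again: cos S = (r² + t² − s²)/(2·r·t) ≈ 0.88222, so ∠S ≈ 28.09°.

28.09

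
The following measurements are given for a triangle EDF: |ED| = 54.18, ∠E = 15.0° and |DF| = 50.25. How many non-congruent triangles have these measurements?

2

|ED|·sin E = 54.18·sin(15.0°) ≈ 14.02.
Since |ED| sin E < |DF| < |ED| (14.02 < 50.25 < 54.18), two triangles exist.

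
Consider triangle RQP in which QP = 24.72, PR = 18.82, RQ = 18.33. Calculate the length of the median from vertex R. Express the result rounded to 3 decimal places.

Median from R: ½√(2·PR² + 2·RQ² − QP²) ≈ 13.868.

13.868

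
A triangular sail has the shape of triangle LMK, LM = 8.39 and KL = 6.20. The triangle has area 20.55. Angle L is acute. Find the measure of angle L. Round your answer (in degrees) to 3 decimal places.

∠L ≈ 52.196°

From area = ½·KL·LM·sin L, we get sin L = 2·area/(KL·LM) ≈ 0.79011.
Taking the acute solution, ∠L ≈ 52.20°.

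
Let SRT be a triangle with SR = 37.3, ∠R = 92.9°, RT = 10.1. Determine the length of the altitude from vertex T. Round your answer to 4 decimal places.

By the law of cosines, TS² = SR² + RT² − 2·SR·RT·cos R = 1531.4, so TS ≈ 39.133.
Area = ½·SR·RT·sin R ≈ 188.12.
The altitude from T has length 2·area/SR ≈ 10.087.

10.0871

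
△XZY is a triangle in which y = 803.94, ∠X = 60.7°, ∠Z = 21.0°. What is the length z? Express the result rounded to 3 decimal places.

The third angle is ∠Y = 180° − ∠X − ∠Z = 98.30°.
Law of sines: z = y·sin Z/sin Y ≈ 291.16.

291.156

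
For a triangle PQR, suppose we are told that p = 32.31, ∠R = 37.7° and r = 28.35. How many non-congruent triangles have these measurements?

2

p·sin R = 32.31·sin(37.7°) ≈ 19.76.
Since p sin R < r < p (19.76 < 28.35 < 32.31), two triangles exist.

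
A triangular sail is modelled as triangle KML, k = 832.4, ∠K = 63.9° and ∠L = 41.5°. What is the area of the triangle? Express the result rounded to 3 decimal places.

246450.134

The third angle is ∠M = 180° − ∠L − ∠K = 74.60°.
Law of sines: m = k·sin M/sin K ≈ 893.64.
Law of sines: l = k·sin L/sin K ≈ 614.2.
Area = ½·k·m·sin L ≈ 2.4645e+05.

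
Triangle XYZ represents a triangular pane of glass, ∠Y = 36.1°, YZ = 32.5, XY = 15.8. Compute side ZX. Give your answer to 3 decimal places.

By the law of cosines, ZX² = XY² + YZ² − 2·XY·YZ·cos Y = 476.08, so ZX ≈ 21.819.

21.819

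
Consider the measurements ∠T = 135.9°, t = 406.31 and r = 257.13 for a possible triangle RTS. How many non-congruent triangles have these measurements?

1

r·sin T = 257.13·sin(135.9°) ≈ 178.9.
Since ∠T is not acute, a triangle exists only if t > r; here t > r, so there is exactly one triangle.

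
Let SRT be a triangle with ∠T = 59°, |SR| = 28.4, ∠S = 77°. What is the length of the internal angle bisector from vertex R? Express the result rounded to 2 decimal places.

The third angle is ∠R = 180° − ∠T − ∠S = 44.00°.
Law of sines: |RT| = |SR|·sin S/sin T ≈ 32.283.
Law of sines: |TS| = |SR|·sin R/sin T ≈ 23.016.
The bisector from R has length 2·|SR|·|RT|·cos(∠R/2)/(|SR|+|RT|) ≈ 28.017.

t_R ≈ 28.02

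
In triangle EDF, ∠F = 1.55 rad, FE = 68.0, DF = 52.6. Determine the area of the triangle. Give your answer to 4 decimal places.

area ≈ 1788.0133

Area = ½·DF·FE·sin F ≈ 1788.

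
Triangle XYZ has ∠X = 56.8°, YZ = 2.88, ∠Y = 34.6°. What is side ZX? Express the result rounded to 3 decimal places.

The third angle is ∠Z = 180° − ∠X − ∠Y = 88.60°.
Law of sines: ZX = YZ·sin Y/sin X ≈ 1.9544.

1.954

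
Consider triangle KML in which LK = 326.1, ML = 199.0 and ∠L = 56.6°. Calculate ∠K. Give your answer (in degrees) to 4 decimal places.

By the law of cosines, KM² = ML² + LK² − 2·ML·LK·cos L = 74497, so KM ≈ 272.94.
Law of cosines again: cos K = (LK² + KM² − ML²)/(2·LK·KM) ≈ 0.79341, so ∠K ≈ 37.49°.

37.4945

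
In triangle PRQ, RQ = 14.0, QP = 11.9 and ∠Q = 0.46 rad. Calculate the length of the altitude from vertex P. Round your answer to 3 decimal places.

h_P ≈ 5.283

By the law of cosines, PR² = RQ² + QP² − 2·RQ·QP·cos Q = 39.045, so PR ≈ 6.2486.
Area = ½·RQ·QP·sin Q ≈ 36.981.
The altitude from P has length 2·area/RQ ≈ 5.283.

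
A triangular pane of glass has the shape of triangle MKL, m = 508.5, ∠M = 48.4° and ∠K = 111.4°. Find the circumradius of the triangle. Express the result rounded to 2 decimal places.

The third angle is ∠L = 180° − ∠M − ∠K = 20.20°.
Law of sines: k = m·sin K/sin M ≈ 633.11.
Law of sines: l = m·sin L/sin M ≈ 234.8.
Circumradius = m/(2 sin M) ≈ 340.

R ≈ 340.00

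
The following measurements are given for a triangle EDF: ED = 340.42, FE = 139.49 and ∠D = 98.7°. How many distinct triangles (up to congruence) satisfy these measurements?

ED·sin D = 340.42·sin(98.7°) ≈ 336.5.
Since ∠D is not acute, a triangle exists only if FE > ED; here FE ≤ ED, so there is no triangle.

0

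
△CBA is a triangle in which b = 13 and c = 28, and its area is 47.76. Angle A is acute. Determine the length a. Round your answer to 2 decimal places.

15.83

From area = ½·c·b·sin A, we get sin A = 2·area/(c·b) ≈ 0.26242.
Taking the acute solution, ∠A ≈ 15.21°.
Law of cosines then gives a ≈ 15.828.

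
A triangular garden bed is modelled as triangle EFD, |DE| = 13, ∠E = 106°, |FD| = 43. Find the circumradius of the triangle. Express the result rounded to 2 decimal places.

R ≈ 22.37

Law of sines: sin F = |DE|·sin E/|FD| ≈ 0.29061.
Since |FD| ≥ |DE|, only the acute value applies: ∠F ≈ 16.89°.
Then ∠D = 180° − ∠E − ∠F ≈ 57.11°.
Law of sines gives |EF| = |FD|·sin D/sin E ≈ 37.561.
Circumradius = |FD|/(2 sin E) ≈ 22.366.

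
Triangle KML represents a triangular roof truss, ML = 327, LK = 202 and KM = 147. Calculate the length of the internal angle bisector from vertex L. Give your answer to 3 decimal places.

246.887

By the law of cosines, cos L = (ML² + LK² − KM²) / (2·ML·LK) ≈ 0.95470, so ∠L ≈ 17.31°.
The bisector from L has length 2·ML·LK·cos(∠L/2)/(ML+LK) ≈ 246.89.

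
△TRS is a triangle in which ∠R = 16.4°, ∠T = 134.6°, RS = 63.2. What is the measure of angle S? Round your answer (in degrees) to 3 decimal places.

∠S ≈ 29.000°

The third angle is ∠S = 180° − ∠T − ∠R = 29.00°.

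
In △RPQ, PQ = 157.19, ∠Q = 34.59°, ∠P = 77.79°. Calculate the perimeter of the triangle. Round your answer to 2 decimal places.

The third angle is ∠R = 180° − ∠P − ∠Q = 67.62°.
Law of sines: QR = PQ·sin P/sin R ≈ 166.15.
Law of sines: RP = PQ·sin Q/sin R ≈ 96.506.
Semiperimeter s = (157.19+166.15+96.506)/2 = 209.92.
Perimeter = 157.19 + 166.15 + 96.506 = 419.84.

perimeter ≈ 419.84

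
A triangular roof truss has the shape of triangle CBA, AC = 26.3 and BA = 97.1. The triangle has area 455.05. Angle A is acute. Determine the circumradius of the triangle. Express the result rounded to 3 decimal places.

From area = ½·BA·AC·sin A, we get sin A = 2·area/(BA·AC) ≈ 0.35638.
Taking the acute solution, ∠A ≈ 0.364 rad.
Law of cosines then gives CB ≈ 73.13.
Circumradius = CB/(2 sin A) ≈ 102.6.

R ≈ 102.601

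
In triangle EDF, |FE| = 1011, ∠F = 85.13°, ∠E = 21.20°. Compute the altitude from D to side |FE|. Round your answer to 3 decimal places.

h_D ≈ 379.596

The third angle is ∠D = 180° − ∠F − ∠E = 73.67°.
Law of sines: |DF| = |FE|·sin E/sin D ≈ 380.97.
Law of sines: |ED| = |FE|·sin F/sin D ≈ 1049.7.
Area = ½·|FE|·|DF|·sin F ≈ 1.9189e+05.
The altitude from D has length 2·area/|FE| ≈ 379.6.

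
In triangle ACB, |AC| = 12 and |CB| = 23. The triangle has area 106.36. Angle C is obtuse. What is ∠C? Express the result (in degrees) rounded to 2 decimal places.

129.58

From area = ½·|AC|·|CB|·sin C, we get sin C = 2·area/(|AC|·|CB|) ≈ 0.77072.
Taking the obtuse solution, ∠C ≈ 129.58°.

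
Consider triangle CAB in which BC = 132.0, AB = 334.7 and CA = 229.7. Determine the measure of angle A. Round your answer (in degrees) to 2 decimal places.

By the law of cosines, cos A = (CA² + AB² − BC²) / (2·CA·AB) ≈ 0.95838, so ∠A ≈ 16.59°.

∠A ≈ 16.59°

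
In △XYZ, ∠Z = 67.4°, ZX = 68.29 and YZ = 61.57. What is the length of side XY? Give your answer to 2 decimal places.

By the law of cosines, XY² = YZ² + ZX² − 2·YZ·ZX·cos Z = 5222.8, so XY ≈ 72.269.

72.27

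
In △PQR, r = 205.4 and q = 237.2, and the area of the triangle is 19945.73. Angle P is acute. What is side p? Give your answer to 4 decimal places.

From area = ½·q·r·sin P, we get sin P = 2·area/(q·r) ≈ 0.81878.
Taking the acute solution, ∠P ≈ 54.96°.
Law of cosines then gives p ≈ 206.18.

206.1803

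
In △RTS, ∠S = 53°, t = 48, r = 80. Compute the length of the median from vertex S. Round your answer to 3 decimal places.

57.719

By the law of cosines, s² = r² + t² − 2·r·t·cos S = 4082.1, so s ≈ 63.891.
Median from S: ½√(2·r² + 2·t² − s²) ≈ 57.719.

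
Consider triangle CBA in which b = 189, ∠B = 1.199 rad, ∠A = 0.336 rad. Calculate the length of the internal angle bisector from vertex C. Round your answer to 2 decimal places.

The third angle is ∠C = π − ∠B − ∠A = 1.607 rad.
Law of sines: c = b·sin C/sin B ≈ 202.73.
Law of sines: a = b·sin A/sin B ≈ 66.886.
The bisector from C has length 2·b·a·cos(∠C/2)/(b+a) ≈ 68.604.

t_C ≈ 68.60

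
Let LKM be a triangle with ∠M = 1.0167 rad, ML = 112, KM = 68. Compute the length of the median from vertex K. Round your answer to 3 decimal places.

61.259

By the law of cosines, LK² = KM² + ML² − 2·KM·ML·cos M = 9153.3, so LK ≈ 95.673.
Median from K: ½√(2·LK² + 2·KM² − ML²) ≈ 61.259.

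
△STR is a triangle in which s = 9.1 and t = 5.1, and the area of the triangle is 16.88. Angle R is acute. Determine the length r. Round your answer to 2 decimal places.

From area = ½·s·t·sin R, we get sin R = 2·area/(s·t) ≈ 0.72743.
Taking the acute solution, ∠R ≈ 46.67°.
Law of cosines then gives r ≈ 6.7178.

6.72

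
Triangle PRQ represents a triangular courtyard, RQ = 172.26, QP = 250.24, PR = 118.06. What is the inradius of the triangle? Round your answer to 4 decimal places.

r ≈ 33.2610

Semiperimeter s = (172.26 + 250.24 + 118.06)/2 = 270.28.
Heron's formula: area = √(270.28·98.02·20.04·152.22) ≈ 8989.8.
Inradius = area/s = 8989.8/270.28 ≈ 33.261.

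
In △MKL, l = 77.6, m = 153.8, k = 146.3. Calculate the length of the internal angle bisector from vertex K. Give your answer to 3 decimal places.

By the law of cosines, cos K = (l² + m² − k²) / (2·l·m) ≈ 0.34657, so ∠K ≈ 69.72°.
The bisector from K has length 2·l·m·cos(∠K/2)/(l+m) ≈ 84.642.

84.642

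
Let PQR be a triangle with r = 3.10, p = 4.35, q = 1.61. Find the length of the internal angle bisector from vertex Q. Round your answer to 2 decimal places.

t_Q ≈ 3.59

By the law of cosines, cos Q = (r² + p² − q²) / (2·r·p) ≈ 0.96182, so ∠Q ≈ 15.88°.
The bisector from Q has length 2·r·p·cos(∠Q/2)/(r+p) ≈ 3.5854.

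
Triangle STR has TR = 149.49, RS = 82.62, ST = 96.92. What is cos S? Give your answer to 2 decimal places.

By the law of cosines, cos S = (RS² + ST² − TR²) / (2·RS·ST) ≈ -0.38262, so ∠S ≈ 112.50°.

cos S ≈ -0.38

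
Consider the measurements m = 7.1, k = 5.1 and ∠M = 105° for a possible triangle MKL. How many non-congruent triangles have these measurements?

k·sin M = 5.1·sin(105°) ≈ 4.926.
Since ∠M is not acute, a triangle exists only if m > k; here m > k, so there is exactly one triangle.

1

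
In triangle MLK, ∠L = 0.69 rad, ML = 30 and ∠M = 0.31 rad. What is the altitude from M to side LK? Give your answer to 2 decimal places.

The third angle is ∠K = π − ∠M − ∠L = 2.142 rad.
Law of sines: LK = ML·sin M/sin K ≈ 10.876.
Law of sines: KM = ML·sin L/sin K ≈ 22.694.
Area = ½·ML·LK·sin L ≈ 103.84.
The altitude from M has length 2·area/LK ≈ 19.096.

h_M ≈ 19.10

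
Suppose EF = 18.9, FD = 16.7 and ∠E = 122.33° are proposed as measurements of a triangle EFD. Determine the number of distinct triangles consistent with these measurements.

EF·sin E = 18.9·sin(122.33°) ≈ 15.97.
Since ∠E is not acute, a triangle exists only if FD > EF; here FD ≤ EF, so there is no triangle.

0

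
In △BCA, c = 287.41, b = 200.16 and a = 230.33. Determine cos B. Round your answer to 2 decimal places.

0.72

By the law of cosines, cos B = (c² + a² − b²) / (2·c·a) ≈ 0.72201, so ∠B ≈ 0.764 rad.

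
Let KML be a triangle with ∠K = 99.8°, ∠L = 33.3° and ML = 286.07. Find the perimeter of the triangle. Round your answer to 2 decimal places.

perimeter ≈ 657.43

The third angle is ∠M = 180° − ∠L − ∠K = 46.90°.
Law of sines: LK = ML·sin M/sin K ≈ 211.97.
Law of sines: KM = ML·sin L/sin K ≈ 159.38.
Semiperimeter s = (286.07+211.97+159.38)/2 = 328.71.
Perimeter = 286.07 + 211.97 + 159.38 = 657.43.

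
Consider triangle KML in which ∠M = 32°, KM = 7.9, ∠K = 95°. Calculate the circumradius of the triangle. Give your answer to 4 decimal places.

The third angle is ∠L = 180° − ∠K − ∠M = 53.00°.
Law of sines: ML = KM·sin K/sin L ≈ 9.8542.
Law of sines: LK = KM·sin M/sin L ≈ 5.2419.
Circumradius = KM/(2 sin L) ≈ 4.9459.

4.9459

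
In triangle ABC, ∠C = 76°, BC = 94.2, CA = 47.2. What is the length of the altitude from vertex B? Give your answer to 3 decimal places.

91.402

By the law of cosines, AB² = BC² + CA² − 2·BC·CA·cos C = 8950.2, so AB ≈ 94.605.
Area = ½·BC·CA·sin C ≈ 2157.1.
The altitude from B has length 2·area/CA ≈ 91.402.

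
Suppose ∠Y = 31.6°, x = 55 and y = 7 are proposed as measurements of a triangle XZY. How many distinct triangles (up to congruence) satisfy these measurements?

0

x·sin Y = 55·sin(31.6°) ≈ 28.82.
Since y = 7 < 28.82 = x sin Y, no triangle exists.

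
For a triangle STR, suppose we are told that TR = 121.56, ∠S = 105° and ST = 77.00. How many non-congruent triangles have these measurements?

ST·sin S = 77.00·sin(105°) ≈ 74.38.
Since ∠S is not acute, a triangle exists only if TR > ST; here TR > ST, so there is exactly one triangle.

1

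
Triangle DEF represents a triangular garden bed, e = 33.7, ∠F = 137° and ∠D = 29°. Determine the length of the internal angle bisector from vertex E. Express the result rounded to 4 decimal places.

The third angle is ∠E = 180° − ∠F − ∠D = 14.00°.
Law of sines: d = e·sin D/sin E ≈ 67.535.
Law of sines: f = e·sin F/sin E ≈ 95.003.
The bisector from E has length 2·f·d·cos(∠E/2)/(f+d) ≈ 78.359.

78.3593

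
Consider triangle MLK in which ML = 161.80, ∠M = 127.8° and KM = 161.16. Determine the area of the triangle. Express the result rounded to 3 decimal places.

10301.918

Area = ½·KM·ML·sin M ≈ 10302.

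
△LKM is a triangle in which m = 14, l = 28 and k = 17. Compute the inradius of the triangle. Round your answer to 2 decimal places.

Semiperimeter s = (28 + 17 + 14)/2 = 29.5.
Heron's formula: area = √(29.5·1.5·12.5·15.5) ≈ 92.593.
Inradius = area/s = 92.593/29.5 ≈ 3.1387.

r ≈ 3.14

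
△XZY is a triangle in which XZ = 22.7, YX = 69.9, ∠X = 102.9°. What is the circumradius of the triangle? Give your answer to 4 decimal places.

By the law of cosines, ZY² = YX² + XZ² − 2·YX·XZ·cos X = 6109.8, so ZY ≈ 78.165.
Area = ½·YX·XZ·sin X ≈ 773.34.
Circumradius = ZY/(2 sin X) ≈ 40.094.

40.0945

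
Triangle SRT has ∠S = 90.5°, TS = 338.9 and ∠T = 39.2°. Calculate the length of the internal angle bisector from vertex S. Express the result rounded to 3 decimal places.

The third angle is ∠R = 180° − ∠T − ∠S = 50.30°.
Law of sines: RT = TS·sin S/sin R ≈ 440.46.
Law of sines: SR = TS·sin T/sin R ≈ 278.39.
The bisector from S has length 2·TS·SR·cos(∠S/2)/(TS+SR) ≈ 215.2.

t_S ≈ 215.204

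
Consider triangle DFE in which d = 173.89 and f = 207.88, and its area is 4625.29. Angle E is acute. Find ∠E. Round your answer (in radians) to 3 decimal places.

∠E ≈ 0.259 rad

From area = ½·d·f·sin E, we get sin E = 2·area/(d·f) ≈ 0.25591.
Taking the acute solution, ∠E ≈ 0.2588 rad.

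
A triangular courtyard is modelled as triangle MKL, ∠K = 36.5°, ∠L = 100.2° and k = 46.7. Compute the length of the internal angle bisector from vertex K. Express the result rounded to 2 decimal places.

t_K ≈ 60.27

The third angle is ∠M = 180° − ∠K − ∠L = 43.30°.
Law of sines: m = k·sin M/sin K ≈ 53.844.
Law of sines: l = k·sin L/sin K ≈ 77.27.
The bisector from K has length 2·l·m·cos(∠K/2)/(l+m) ≈ 60.272.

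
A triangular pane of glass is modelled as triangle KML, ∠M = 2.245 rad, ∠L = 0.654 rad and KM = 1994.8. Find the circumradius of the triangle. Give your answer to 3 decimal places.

The third angle is ∠K = π − ∠M − ∠L = 0.243 rad.
Law of sines: ML = KM·sin K/sin L ≈ 787.67.
Law of sines: LK = KM·sin M/sin L ≈ 2561.5.
Circumradius = KM/(2 sin L) ≈ 1639.5.

R ≈ 1639.474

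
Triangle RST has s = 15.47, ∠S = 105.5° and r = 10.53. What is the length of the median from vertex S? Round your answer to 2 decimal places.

Law of sines: sin R = r·sin S/s ≈ 0.65592.
Since s ≥ r, only the acute value applies: ∠R ≈ 40.99°.
Then ∠T = 180° − ∠S − ∠R ≈ 33.51°.
Law of sines gives t = s·sin T/sin S ≈ 8.8633.
Median from S: ½√(2·t² + 2·r² − s²) ≈ 5.9067.

m_S ≈ 5.91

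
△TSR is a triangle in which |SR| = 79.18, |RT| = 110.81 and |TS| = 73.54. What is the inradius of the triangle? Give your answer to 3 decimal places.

22.066

Semiperimeter s = (79.18 + 110.81 + 73.54)/2 = 131.77.
Heron's formula: area = √(131.77·52.585·20.955·58.225) ≈ 2907.6.
Inradius = area/s = 2907.6/131.77 ≈ 22.066.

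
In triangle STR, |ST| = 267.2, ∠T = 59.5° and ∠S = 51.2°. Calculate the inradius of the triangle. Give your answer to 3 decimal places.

69.641

The third angle is ∠R = 180° − ∠S − ∠T = 69.30°.
Law of sines: |TR| = |ST|·sin S/sin R ≈ 222.61.
Law of sines: |RS| = |ST|·sin T/sin R ≈ 246.12.
Area = ½·|ST|·|TR|·sin T ≈ 25625.
Semiperimeter s = (222.61+246.12+267.2)/2 = 367.96.
Inradius = area/s = 25625/367.96 ≈ 69.641.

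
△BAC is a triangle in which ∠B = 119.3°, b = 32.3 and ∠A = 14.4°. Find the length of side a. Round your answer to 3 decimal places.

The third angle is ∠C = 180° − ∠B − ∠A = 46.30°.
Law of sines: a = b·sin A/sin B ≈ 9.2111.

9.211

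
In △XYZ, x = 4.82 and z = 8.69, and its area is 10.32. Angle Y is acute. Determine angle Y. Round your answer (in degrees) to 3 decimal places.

From area = ½·z·x·sin Y, we get sin Y = 2·area/(z·x) ≈ 0.49277.
Taking the acute solution, ∠Y ≈ 29.52°.

29.523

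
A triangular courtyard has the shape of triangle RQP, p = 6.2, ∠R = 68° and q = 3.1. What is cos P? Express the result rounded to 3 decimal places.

0.134

By the law of cosines, r² = q² + p² − 2·q·p·cos R = 33.65, so r ≈ 5.8009.
Law of cosines again: cos P = (r² + q² − p²)/(2·r·q) ≈ 0.13402, so ∠P ≈ 82.30°.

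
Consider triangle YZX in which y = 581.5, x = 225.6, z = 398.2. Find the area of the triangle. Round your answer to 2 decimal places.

Semiperimeter s = (581.5 + 398.2 + 225.6)/2 = 602.65.
Heron's formula: area = √(602.65·21.15·204.45·377.05) ≈ 31346.

area ≈ 31345.90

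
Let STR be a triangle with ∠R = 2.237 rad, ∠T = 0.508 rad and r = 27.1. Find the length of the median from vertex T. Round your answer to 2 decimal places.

19.64

The third angle is ∠S = π − ∠T − ∠R = 0.397 rad.
Law of sines: s = r·sin S/sin R ≈ 13.315.
Law of sines: t = r·sin T/sin R ≈ 16.768.
Median from T: ½√(2·r² + 2·s² − t²) ≈ 19.636.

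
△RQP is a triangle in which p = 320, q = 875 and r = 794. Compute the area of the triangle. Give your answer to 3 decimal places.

126775.261

Semiperimeter s = (794 + 875 + 320)/2 = 994.5.
Heron's formula: area = √(994.5·200.5·119.5·674.5) ≈ 1.2678e+05.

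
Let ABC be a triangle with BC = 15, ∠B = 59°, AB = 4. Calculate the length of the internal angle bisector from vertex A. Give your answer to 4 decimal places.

t_A ≈ 3.7000

By the law of cosines, CA² = AB² + BC² − 2·AB·BC·cos B = 179.2, so CA ≈ 13.386.
Law of cosines again: cos A = (CA² + AB² − BC²)/(2·CA·AB) ≈ -0.27831, so ∠A ≈ 106.16°.
The bisector from A has length 2·CA·AB·cos(∠A/2)/(CA+AB) ≈ 3.7.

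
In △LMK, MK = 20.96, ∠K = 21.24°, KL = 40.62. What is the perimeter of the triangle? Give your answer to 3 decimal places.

By the law of cosines, LM² = MK² + KL² − 2·MK·KL·cos K = 502.18, so LM ≈ 22.409.
Semiperimeter s = (20.96+40.62+22.409)/2 = 41.995.
Perimeter = 20.96 + 40.62 + 22.409 = 83.989.

83.989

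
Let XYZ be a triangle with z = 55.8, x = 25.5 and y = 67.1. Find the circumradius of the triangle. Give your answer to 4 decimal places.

By the law of cosines, cos X = (y² + z² − x²) / (2·y·z) ≈ 0.93022, so ∠X ≈ 21.53°.
Circumradius = x/(2 sin X) ≈ 34.74.

34.7402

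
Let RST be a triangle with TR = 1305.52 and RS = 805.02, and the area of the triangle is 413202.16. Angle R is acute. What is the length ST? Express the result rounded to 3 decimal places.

1026.565

From area = ½·TR·RS·sin R, we get sin R = 2·area/(TR·RS) ≈ 0.78633.
Taking the acute solution, ∠R ≈ 51.84°.
Law of cosines then gives ST ≈ 1026.6.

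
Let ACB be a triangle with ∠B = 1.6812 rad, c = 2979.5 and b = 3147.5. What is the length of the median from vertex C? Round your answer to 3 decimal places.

Law of sines: sin C = c·sin B/b ≈ 0.94086.
Since b ≥ c, only the acute value applies: ∠C ≈ 1.2252 rad.
Then ∠A = π − ∠B − ∠C ≈ 0.2352 rad.
Law of sines gives a = b·sin A/sin B ≈ 738.07.
Median from C: ½√(2·b² + 2·a² − c²) ≈ 1733.9.

1733.897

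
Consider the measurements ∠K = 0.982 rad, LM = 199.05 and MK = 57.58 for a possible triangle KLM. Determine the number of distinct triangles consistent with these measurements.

MK·sin K = 57.58·sin(0.982 rad) ≈ 47.88.
Since LM ≥ MK, exactly one triangle exists.

1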